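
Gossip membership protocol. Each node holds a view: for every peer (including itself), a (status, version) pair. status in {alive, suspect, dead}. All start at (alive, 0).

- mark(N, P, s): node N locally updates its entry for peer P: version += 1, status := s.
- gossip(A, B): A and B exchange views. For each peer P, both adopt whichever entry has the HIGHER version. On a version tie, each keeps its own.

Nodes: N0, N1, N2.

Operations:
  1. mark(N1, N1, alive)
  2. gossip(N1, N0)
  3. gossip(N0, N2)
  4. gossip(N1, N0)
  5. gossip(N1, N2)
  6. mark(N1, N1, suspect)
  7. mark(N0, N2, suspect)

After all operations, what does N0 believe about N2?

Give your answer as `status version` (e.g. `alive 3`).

Op 1: N1 marks N1=alive -> (alive,v1)
Op 2: gossip N1<->N0 -> N1.N0=(alive,v0) N1.N1=(alive,v1) N1.N2=(alive,v0) | N0.N0=(alive,v0) N0.N1=(alive,v1) N0.N2=(alive,v0)
Op 3: gossip N0<->N2 -> N0.N0=(alive,v0) N0.N1=(alive,v1) N0.N2=(alive,v0) | N2.N0=(alive,v0) N2.N1=(alive,v1) N2.N2=(alive,v0)
Op 4: gossip N1<->N0 -> N1.N0=(alive,v0) N1.N1=(alive,v1) N1.N2=(alive,v0) | N0.N0=(alive,v0) N0.N1=(alive,v1) N0.N2=(alive,v0)
Op 5: gossip N1<->N2 -> N1.N0=(alive,v0) N1.N1=(alive,v1) N1.N2=(alive,v0) | N2.N0=(alive,v0) N2.N1=(alive,v1) N2.N2=(alive,v0)
Op 6: N1 marks N1=suspect -> (suspect,v2)
Op 7: N0 marks N2=suspect -> (suspect,v1)

Answer: suspect 1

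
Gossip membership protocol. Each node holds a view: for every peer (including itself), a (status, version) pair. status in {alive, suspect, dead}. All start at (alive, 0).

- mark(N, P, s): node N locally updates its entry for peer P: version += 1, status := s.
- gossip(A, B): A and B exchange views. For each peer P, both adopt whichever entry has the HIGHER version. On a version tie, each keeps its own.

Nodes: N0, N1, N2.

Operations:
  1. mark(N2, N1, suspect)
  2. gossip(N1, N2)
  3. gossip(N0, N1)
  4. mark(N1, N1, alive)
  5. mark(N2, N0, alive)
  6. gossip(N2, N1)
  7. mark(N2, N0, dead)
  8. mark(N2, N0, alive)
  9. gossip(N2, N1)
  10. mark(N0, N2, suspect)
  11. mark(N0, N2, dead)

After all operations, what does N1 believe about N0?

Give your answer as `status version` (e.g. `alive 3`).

Op 1: N2 marks N1=suspect -> (suspect,v1)
Op 2: gossip N1<->N2 -> N1.N0=(alive,v0) N1.N1=(suspect,v1) N1.N2=(alive,v0) | N2.N0=(alive,v0) N2.N1=(suspect,v1) N2.N2=(alive,v0)
Op 3: gossip N0<->N1 -> N0.N0=(alive,v0) N0.N1=(suspect,v1) N0.N2=(alive,v0) | N1.N0=(alive,v0) N1.N1=(suspect,v1) N1.N2=(alive,v0)
Op 4: N1 marks N1=alive -> (alive,v2)
Op 5: N2 marks N0=alive -> (alive,v1)
Op 6: gossip N2<->N1 -> N2.N0=(alive,v1) N2.N1=(alive,v2) N2.N2=(alive,v0) | N1.N0=(alive,v1) N1.N1=(alive,v2) N1.N2=(alive,v0)
Op 7: N2 marks N0=dead -> (dead,v2)
Op 8: N2 marks N0=alive -> (alive,v3)
Op 9: gossip N2<->N1 -> N2.N0=(alive,v3) N2.N1=(alive,v2) N2.N2=(alive,v0) | N1.N0=(alive,v3) N1.N1=(alive,v2) N1.N2=(alive,v0)
Op 10: N0 marks N2=suspect -> (suspect,v1)
Op 11: N0 marks N2=dead -> (dead,v2)

Answer: alive 3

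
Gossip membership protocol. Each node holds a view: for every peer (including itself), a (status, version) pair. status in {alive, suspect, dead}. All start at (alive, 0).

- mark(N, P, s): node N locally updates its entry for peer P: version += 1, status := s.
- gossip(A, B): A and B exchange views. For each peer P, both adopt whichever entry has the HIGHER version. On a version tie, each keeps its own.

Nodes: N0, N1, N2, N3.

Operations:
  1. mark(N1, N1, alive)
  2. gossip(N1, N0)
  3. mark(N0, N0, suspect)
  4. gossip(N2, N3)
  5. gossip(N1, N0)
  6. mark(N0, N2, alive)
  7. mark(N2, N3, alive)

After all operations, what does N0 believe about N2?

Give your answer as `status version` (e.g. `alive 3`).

Op 1: N1 marks N1=alive -> (alive,v1)
Op 2: gossip N1<->N0 -> N1.N0=(alive,v0) N1.N1=(alive,v1) N1.N2=(alive,v0) N1.N3=(alive,v0) | N0.N0=(alive,v0) N0.N1=(alive,v1) N0.N2=(alive,v0) N0.N3=(alive,v0)
Op 3: N0 marks N0=suspect -> (suspect,v1)
Op 4: gossip N2<->N3 -> N2.N0=(alive,v0) N2.N1=(alive,v0) N2.N2=(alive,v0) N2.N3=(alive,v0) | N3.N0=(alive,v0) N3.N1=(alive,v0) N3.N2=(alive,v0) N3.N3=(alive,v0)
Op 5: gossip N1<->N0 -> N1.N0=(suspect,v1) N1.N1=(alive,v1) N1.N2=(alive,v0) N1.N3=(alive,v0) | N0.N0=(suspect,v1) N0.N1=(alive,v1) N0.N2=(alive,v0) N0.N3=(alive,v0)
Op 6: N0 marks N2=alive -> (alive,v1)
Op 7: N2 marks N3=alive -> (alive,v1)

Answer: alive 1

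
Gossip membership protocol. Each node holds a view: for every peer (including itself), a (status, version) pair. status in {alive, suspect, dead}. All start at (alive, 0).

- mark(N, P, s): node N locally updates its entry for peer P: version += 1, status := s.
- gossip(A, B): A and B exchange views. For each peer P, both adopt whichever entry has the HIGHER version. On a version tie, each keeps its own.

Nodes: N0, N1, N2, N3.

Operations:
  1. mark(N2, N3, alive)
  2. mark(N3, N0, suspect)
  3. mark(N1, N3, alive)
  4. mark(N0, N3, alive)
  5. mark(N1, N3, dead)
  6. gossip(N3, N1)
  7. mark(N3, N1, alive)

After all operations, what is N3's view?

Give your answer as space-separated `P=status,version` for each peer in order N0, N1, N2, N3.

Op 1: N2 marks N3=alive -> (alive,v1)
Op 2: N3 marks N0=suspect -> (suspect,v1)
Op 3: N1 marks N3=alive -> (alive,v1)
Op 4: N0 marks N3=alive -> (alive,v1)
Op 5: N1 marks N3=dead -> (dead,v2)
Op 6: gossip N3<->N1 -> N3.N0=(suspect,v1) N3.N1=(alive,v0) N3.N2=(alive,v0) N3.N3=(dead,v2) | N1.N0=(suspect,v1) N1.N1=(alive,v0) N1.N2=(alive,v0) N1.N3=(dead,v2)
Op 7: N3 marks N1=alive -> (alive,v1)

Answer: N0=suspect,1 N1=alive,1 N2=alive,0 N3=dead,2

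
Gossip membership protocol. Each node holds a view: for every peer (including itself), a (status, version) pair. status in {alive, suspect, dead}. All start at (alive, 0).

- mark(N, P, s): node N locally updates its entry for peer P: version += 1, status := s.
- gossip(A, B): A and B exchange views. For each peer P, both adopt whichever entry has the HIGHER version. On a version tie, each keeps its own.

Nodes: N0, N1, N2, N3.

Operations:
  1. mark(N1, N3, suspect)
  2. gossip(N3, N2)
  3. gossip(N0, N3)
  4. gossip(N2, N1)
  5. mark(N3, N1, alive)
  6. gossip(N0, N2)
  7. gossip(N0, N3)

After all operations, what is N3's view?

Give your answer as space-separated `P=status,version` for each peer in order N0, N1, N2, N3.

Answer: N0=alive,0 N1=alive,1 N2=alive,0 N3=suspect,1

Derivation:
Op 1: N1 marks N3=suspect -> (suspect,v1)
Op 2: gossip N3<->N2 -> N3.N0=(alive,v0) N3.N1=(alive,v0) N3.N2=(alive,v0) N3.N3=(alive,v0) | N2.N0=(alive,v0) N2.N1=(alive,v0) N2.N2=(alive,v0) N2.N3=(alive,v0)
Op 3: gossip N0<->N3 -> N0.N0=(alive,v0) N0.N1=(alive,v0) N0.N2=(alive,v0) N0.N3=(alive,v0) | N3.N0=(alive,v0) N3.N1=(alive,v0) N3.N2=(alive,v0) N3.N3=(alive,v0)
Op 4: gossip N2<->N1 -> N2.N0=(alive,v0) N2.N1=(alive,v0) N2.N2=(alive,v0) N2.N3=(suspect,v1) | N1.N0=(alive,v0) N1.N1=(alive,v0) N1.N2=(alive,v0) N1.N3=(suspect,v1)
Op 5: N3 marks N1=alive -> (alive,v1)
Op 6: gossip N0<->N2 -> N0.N0=(alive,v0) N0.N1=(alive,v0) N0.N2=(alive,v0) N0.N3=(suspect,v1) | N2.N0=(alive,v0) N2.N1=(alive,v0) N2.N2=(alive,v0) N2.N3=(suspect,v1)
Op 7: gossip N0<->N3 -> N0.N0=(alive,v0) N0.N1=(alive,v1) N0.N2=(alive,v0) N0.N3=(suspect,v1) | N3.N0=(alive,v0) N3.N1=(alive,v1) N3.N2=(alive,v0) N3.N3=(suspect,v1)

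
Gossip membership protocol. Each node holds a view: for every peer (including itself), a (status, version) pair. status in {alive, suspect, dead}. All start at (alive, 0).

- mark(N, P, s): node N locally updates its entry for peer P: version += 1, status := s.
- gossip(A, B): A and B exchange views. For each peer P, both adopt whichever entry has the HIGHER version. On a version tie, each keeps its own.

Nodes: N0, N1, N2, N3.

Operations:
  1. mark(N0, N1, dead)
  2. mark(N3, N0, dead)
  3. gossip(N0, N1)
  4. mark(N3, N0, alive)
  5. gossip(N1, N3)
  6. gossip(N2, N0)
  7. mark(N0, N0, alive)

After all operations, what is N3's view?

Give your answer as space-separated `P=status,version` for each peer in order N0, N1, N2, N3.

Op 1: N0 marks N1=dead -> (dead,v1)
Op 2: N3 marks N0=dead -> (dead,v1)
Op 3: gossip N0<->N1 -> N0.N0=(alive,v0) N0.N1=(dead,v1) N0.N2=(alive,v0) N0.N3=(alive,v0) | N1.N0=(alive,v0) N1.N1=(dead,v1) N1.N2=(alive,v0) N1.N3=(alive,v0)
Op 4: N3 marks N0=alive -> (alive,v2)
Op 5: gossip N1<->N3 -> N1.N0=(alive,v2) N1.N1=(dead,v1) N1.N2=(alive,v0) N1.N3=(alive,v0) | N3.N0=(alive,v2) N3.N1=(dead,v1) N3.N2=(alive,v0) N3.N3=(alive,v0)
Op 6: gossip N2<->N0 -> N2.N0=(alive,v0) N2.N1=(dead,v1) N2.N2=(alive,v0) N2.N3=(alive,v0) | N0.N0=(alive,v0) N0.N1=(dead,v1) N0.N2=(alive,v0) N0.N3=(alive,v0)
Op 7: N0 marks N0=alive -> (alive,v1)

Answer: N0=alive,2 N1=dead,1 N2=alive,0 N3=alive,0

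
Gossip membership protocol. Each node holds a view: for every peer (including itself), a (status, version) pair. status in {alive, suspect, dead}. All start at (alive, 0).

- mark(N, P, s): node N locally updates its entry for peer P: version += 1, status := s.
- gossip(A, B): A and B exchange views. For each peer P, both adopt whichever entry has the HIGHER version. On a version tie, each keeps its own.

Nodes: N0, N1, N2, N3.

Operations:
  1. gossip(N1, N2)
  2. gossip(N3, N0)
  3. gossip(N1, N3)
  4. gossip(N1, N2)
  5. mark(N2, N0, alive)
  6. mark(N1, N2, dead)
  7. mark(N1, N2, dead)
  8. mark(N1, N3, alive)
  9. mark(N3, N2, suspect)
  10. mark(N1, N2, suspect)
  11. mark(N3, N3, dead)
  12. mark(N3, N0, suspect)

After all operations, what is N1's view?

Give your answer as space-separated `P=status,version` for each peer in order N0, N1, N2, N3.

Op 1: gossip N1<->N2 -> N1.N0=(alive,v0) N1.N1=(alive,v0) N1.N2=(alive,v0) N1.N3=(alive,v0) | N2.N0=(alive,v0) N2.N1=(alive,v0) N2.N2=(alive,v0) N2.N3=(alive,v0)
Op 2: gossip N3<->N0 -> N3.N0=(alive,v0) N3.N1=(alive,v0) N3.N2=(alive,v0) N3.N3=(alive,v0) | N0.N0=(alive,v0) N0.N1=(alive,v0) N0.N2=(alive,v0) N0.N3=(alive,v0)
Op 3: gossip N1<->N3 -> N1.N0=(alive,v0) N1.N1=(alive,v0) N1.N2=(alive,v0) N1.N3=(alive,v0) | N3.N0=(alive,v0) N3.N1=(alive,v0) N3.N2=(alive,v0) N3.N3=(alive,v0)
Op 4: gossip N1<->N2 -> N1.N0=(alive,v0) N1.N1=(alive,v0) N1.N2=(alive,v0) N1.N3=(alive,v0) | N2.N0=(alive,v0) N2.N1=(alive,v0) N2.N2=(alive,v0) N2.N3=(alive,v0)
Op 5: N2 marks N0=alive -> (alive,v1)
Op 6: N1 marks N2=dead -> (dead,v1)
Op 7: N1 marks N2=dead -> (dead,v2)
Op 8: N1 marks N3=alive -> (alive,v1)
Op 9: N3 marks N2=suspect -> (suspect,v1)
Op 10: N1 marks N2=suspect -> (suspect,v3)
Op 11: N3 marks N3=dead -> (dead,v1)
Op 12: N3 marks N0=suspect -> (suspect,v1)

Answer: N0=alive,0 N1=alive,0 N2=suspect,3 N3=alive,1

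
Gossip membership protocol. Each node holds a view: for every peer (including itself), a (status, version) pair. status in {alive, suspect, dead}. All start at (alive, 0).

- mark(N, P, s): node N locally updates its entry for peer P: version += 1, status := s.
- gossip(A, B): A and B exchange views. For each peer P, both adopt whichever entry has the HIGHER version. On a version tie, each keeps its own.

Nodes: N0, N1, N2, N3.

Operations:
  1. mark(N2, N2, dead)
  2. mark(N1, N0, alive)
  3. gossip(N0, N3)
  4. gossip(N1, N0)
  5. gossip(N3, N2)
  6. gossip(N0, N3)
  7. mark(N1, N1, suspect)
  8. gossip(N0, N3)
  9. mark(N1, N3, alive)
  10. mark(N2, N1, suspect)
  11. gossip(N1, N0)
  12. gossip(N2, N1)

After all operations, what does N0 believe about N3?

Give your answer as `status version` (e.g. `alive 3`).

Op 1: N2 marks N2=dead -> (dead,v1)
Op 2: N1 marks N0=alive -> (alive,v1)
Op 3: gossip N0<->N3 -> N0.N0=(alive,v0) N0.N1=(alive,v0) N0.N2=(alive,v0) N0.N3=(alive,v0) | N3.N0=(alive,v0) N3.N1=(alive,v0) N3.N2=(alive,v0) N3.N3=(alive,v0)
Op 4: gossip N1<->N0 -> N1.N0=(alive,v1) N1.N1=(alive,v0) N1.N2=(alive,v0) N1.N3=(alive,v0) | N0.N0=(alive,v1) N0.N1=(alive,v0) N0.N2=(alive,v0) N0.N3=(alive,v0)
Op 5: gossip N3<->N2 -> N3.N0=(alive,v0) N3.N1=(alive,v0) N3.N2=(dead,v1) N3.N3=(alive,v0) | N2.N0=(alive,v0) N2.N1=(alive,v0) N2.N2=(dead,v1) N2.N3=(alive,v0)
Op 6: gossip N0<->N3 -> N0.N0=(alive,v1) N0.N1=(alive,v0) N0.N2=(dead,v1) N0.N3=(alive,v0) | N3.N0=(alive,v1) N3.N1=(alive,v0) N3.N2=(dead,v1) N3.N3=(alive,v0)
Op 7: N1 marks N1=suspect -> (suspect,v1)
Op 8: gossip N0<->N3 -> N0.N0=(alive,v1) N0.N1=(alive,v0) N0.N2=(dead,v1) N0.N3=(alive,v0) | N3.N0=(alive,v1) N3.N1=(alive,v0) N3.N2=(dead,v1) N3.N3=(alive,v0)
Op 9: N1 marks N3=alive -> (alive,v1)
Op 10: N2 marks N1=suspect -> (suspect,v1)
Op 11: gossip N1<->N0 -> N1.N0=(alive,v1) N1.N1=(suspect,v1) N1.N2=(dead,v1) N1.N3=(alive,v1) | N0.N0=(alive,v1) N0.N1=(suspect,v1) N0.N2=(dead,v1) N0.N3=(alive,v1)
Op 12: gossip N2<->N1 -> N2.N0=(alive,v1) N2.N1=(suspect,v1) N2.N2=(dead,v1) N2.N3=(alive,v1) | N1.N0=(alive,v1) N1.N1=(suspect,v1) N1.N2=(dead,v1) N1.N3=(alive,v1)

Answer: alive 1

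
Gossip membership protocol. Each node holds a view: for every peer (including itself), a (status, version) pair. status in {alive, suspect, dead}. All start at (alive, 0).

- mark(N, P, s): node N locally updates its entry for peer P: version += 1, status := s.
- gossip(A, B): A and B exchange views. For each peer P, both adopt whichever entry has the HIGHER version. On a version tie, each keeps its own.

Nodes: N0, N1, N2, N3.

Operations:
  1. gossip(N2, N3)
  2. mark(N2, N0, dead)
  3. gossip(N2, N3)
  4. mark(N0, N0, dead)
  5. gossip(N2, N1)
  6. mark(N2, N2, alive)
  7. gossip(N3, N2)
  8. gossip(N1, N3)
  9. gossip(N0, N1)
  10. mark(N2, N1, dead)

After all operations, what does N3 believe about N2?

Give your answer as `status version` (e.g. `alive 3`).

Answer: alive 1

Derivation:
Op 1: gossip N2<->N3 -> N2.N0=(alive,v0) N2.N1=(alive,v0) N2.N2=(alive,v0) N2.N3=(alive,v0) | N3.N0=(alive,v0) N3.N1=(alive,v0) N3.N2=(alive,v0) N3.N3=(alive,v0)
Op 2: N2 marks N0=dead -> (dead,v1)
Op 3: gossip N2<->N3 -> N2.N0=(dead,v1) N2.N1=(alive,v0) N2.N2=(alive,v0) N2.N3=(alive,v0) | N3.N0=(dead,v1) N3.N1=(alive,v0) N3.N2=(alive,v0) N3.N3=(alive,v0)
Op 4: N0 marks N0=dead -> (dead,v1)
Op 5: gossip N2<->N1 -> N2.N0=(dead,v1) N2.N1=(alive,v0) N2.N2=(alive,v0) N2.N3=(alive,v0) | N1.N0=(dead,v1) N1.N1=(alive,v0) N1.N2=(alive,v0) N1.N3=(alive,v0)
Op 6: N2 marks N2=alive -> (alive,v1)
Op 7: gossip N3<->N2 -> N3.N0=(dead,v1) N3.N1=(alive,v0) N3.N2=(alive,v1) N3.N3=(alive,v0) | N2.N0=(dead,v1) N2.N1=(alive,v0) N2.N2=(alive,v1) N2.N3=(alive,v0)
Op 8: gossip N1<->N3 -> N1.N0=(dead,v1) N1.N1=(alive,v0) N1.N2=(alive,v1) N1.N3=(alive,v0) | N3.N0=(dead,v1) N3.N1=(alive,v0) N3.N2=(alive,v1) N3.N3=(alive,v0)
Op 9: gossip N0<->N1 -> N0.N0=(dead,v1) N0.N1=(alive,v0) N0.N2=(alive,v1) N0.N3=(alive,v0) | N1.N0=(dead,v1) N1.N1=(alive,v0) N1.N2=(alive,v1) N1.N3=(alive,v0)
Op 10: N2 marks N1=dead -> (dead,v1)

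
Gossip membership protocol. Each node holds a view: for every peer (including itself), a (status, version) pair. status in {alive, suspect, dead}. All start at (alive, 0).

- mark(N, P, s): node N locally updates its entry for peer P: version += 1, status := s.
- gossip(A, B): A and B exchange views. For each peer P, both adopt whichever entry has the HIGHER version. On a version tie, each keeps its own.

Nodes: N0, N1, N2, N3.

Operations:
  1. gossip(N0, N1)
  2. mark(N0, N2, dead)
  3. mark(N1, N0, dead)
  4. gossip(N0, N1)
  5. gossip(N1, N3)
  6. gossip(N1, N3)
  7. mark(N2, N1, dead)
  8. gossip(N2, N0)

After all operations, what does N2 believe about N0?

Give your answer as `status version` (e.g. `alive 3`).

Answer: dead 1

Derivation:
Op 1: gossip N0<->N1 -> N0.N0=(alive,v0) N0.N1=(alive,v0) N0.N2=(alive,v0) N0.N3=(alive,v0) | N1.N0=(alive,v0) N1.N1=(alive,v0) N1.N2=(alive,v0) N1.N3=(alive,v0)
Op 2: N0 marks N2=dead -> (dead,v1)
Op 3: N1 marks N0=dead -> (dead,v1)
Op 4: gossip N0<->N1 -> N0.N0=(dead,v1) N0.N1=(alive,v0) N0.N2=(dead,v1) N0.N3=(alive,v0) | N1.N0=(dead,v1) N1.N1=(alive,v0) N1.N2=(dead,v1) N1.N3=(alive,v0)
Op 5: gossip N1<->N3 -> N1.N0=(dead,v1) N1.N1=(alive,v0) N1.N2=(dead,v1) N1.N3=(alive,v0) | N3.N0=(dead,v1) N3.N1=(alive,v0) N3.N2=(dead,v1) N3.N3=(alive,v0)
Op 6: gossip N1<->N3 -> N1.N0=(dead,v1) N1.N1=(alive,v0) N1.N2=(dead,v1) N1.N3=(alive,v0) | N3.N0=(dead,v1) N3.N1=(alive,v0) N3.N2=(dead,v1) N3.N3=(alive,v0)
Op 7: N2 marks N1=dead -> (dead,v1)
Op 8: gossip N2<->N0 -> N2.N0=(dead,v1) N2.N1=(dead,v1) N2.N2=(dead,v1) N2.N3=(alive,v0) | N0.N0=(dead,v1) N0.N1=(dead,v1) N0.N2=(dead,v1) N0.N3=(alive,v0)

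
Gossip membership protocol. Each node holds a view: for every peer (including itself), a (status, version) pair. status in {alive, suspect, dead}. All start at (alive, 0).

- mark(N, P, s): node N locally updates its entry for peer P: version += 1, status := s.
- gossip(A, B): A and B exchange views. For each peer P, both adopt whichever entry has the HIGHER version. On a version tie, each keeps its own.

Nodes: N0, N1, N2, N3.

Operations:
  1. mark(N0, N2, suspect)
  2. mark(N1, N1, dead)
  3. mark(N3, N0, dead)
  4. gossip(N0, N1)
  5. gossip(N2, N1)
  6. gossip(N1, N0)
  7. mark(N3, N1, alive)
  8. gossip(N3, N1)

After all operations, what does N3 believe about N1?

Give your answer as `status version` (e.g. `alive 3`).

Answer: alive 1

Derivation:
Op 1: N0 marks N2=suspect -> (suspect,v1)
Op 2: N1 marks N1=dead -> (dead,v1)
Op 3: N3 marks N0=dead -> (dead,v1)
Op 4: gossip N0<->N1 -> N0.N0=(alive,v0) N0.N1=(dead,v1) N0.N2=(suspect,v1) N0.N3=(alive,v0) | N1.N0=(alive,v0) N1.N1=(dead,v1) N1.N2=(suspect,v1) N1.N3=(alive,v0)
Op 5: gossip N2<->N1 -> N2.N0=(alive,v0) N2.N1=(dead,v1) N2.N2=(suspect,v1) N2.N3=(alive,v0) | N1.N0=(alive,v0) N1.N1=(dead,v1) N1.N2=(suspect,v1) N1.N3=(alive,v0)
Op 6: gossip N1<->N0 -> N1.N0=(alive,v0) N1.N1=(dead,v1) N1.N2=(suspect,v1) N1.N3=(alive,v0) | N0.N0=(alive,v0) N0.N1=(dead,v1) N0.N2=(suspect,v1) N0.N3=(alive,v0)
Op 7: N3 marks N1=alive -> (alive,v1)
Op 8: gossip N3<->N1 -> N3.N0=(dead,v1) N3.N1=(alive,v1) N3.N2=(suspect,v1) N3.N3=(alive,v0) | N1.N0=(dead,v1) N1.N1=(dead,v1) N1.N2=(suspect,v1) N1.N3=(alive,v0)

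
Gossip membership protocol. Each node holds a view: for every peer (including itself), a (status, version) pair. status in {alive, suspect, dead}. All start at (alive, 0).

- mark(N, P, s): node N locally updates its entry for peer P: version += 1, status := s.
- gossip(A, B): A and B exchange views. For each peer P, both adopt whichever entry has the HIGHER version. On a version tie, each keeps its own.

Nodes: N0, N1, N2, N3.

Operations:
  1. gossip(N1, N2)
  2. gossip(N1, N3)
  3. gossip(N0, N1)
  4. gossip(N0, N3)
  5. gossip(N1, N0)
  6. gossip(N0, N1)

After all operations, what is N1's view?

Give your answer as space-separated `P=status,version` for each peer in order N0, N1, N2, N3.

Op 1: gossip N1<->N2 -> N1.N0=(alive,v0) N1.N1=(alive,v0) N1.N2=(alive,v0) N1.N3=(alive,v0) | N2.N0=(alive,v0) N2.N1=(alive,v0) N2.N2=(alive,v0) N2.N3=(alive,v0)
Op 2: gossip N1<->N3 -> N1.N0=(alive,v0) N1.N1=(alive,v0) N1.N2=(alive,v0) N1.N3=(alive,v0) | N3.N0=(alive,v0) N3.N1=(alive,v0) N3.N2=(alive,v0) N3.N3=(alive,v0)
Op 3: gossip N0<->N1 -> N0.N0=(alive,v0) N0.N1=(alive,v0) N0.N2=(alive,v0) N0.N3=(alive,v0) | N1.N0=(alive,v0) N1.N1=(alive,v0) N1.N2=(alive,v0) N1.N3=(alive,v0)
Op 4: gossip N0<->N3 -> N0.N0=(alive,v0) N0.N1=(alive,v0) N0.N2=(alive,v0) N0.N3=(alive,v0) | N3.N0=(alive,v0) N3.N1=(alive,v0) N3.N2=(alive,v0) N3.N3=(alive,v0)
Op 5: gossip N1<->N0 -> N1.N0=(alive,v0) N1.N1=(alive,v0) N1.N2=(alive,v0) N1.N3=(alive,v0) | N0.N0=(alive,v0) N0.N1=(alive,v0) N0.N2=(alive,v0) N0.N3=(alive,v0)
Op 6: gossip N0<->N1 -> N0.N0=(alive,v0) N0.N1=(alive,v0) N0.N2=(alive,v0) N0.N3=(alive,v0) | N1.N0=(alive,v0) N1.N1=(alive,v0) N1.N2=(alive,v0) N1.N3=(alive,v0)

Answer: N0=alive,0 N1=alive,0 N2=alive,0 N3=alive,0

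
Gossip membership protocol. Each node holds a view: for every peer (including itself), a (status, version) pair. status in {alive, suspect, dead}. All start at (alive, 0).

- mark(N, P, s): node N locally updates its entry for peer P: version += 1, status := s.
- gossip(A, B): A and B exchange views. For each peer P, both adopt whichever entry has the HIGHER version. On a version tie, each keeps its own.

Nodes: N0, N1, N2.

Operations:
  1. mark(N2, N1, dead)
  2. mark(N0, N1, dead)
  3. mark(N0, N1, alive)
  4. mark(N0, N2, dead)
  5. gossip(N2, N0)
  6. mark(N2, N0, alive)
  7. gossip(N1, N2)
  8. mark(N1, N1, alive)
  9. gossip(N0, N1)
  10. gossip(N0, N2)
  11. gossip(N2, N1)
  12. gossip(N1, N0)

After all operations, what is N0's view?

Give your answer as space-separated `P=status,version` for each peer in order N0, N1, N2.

Answer: N0=alive,1 N1=alive,3 N2=dead,1

Derivation:
Op 1: N2 marks N1=dead -> (dead,v1)
Op 2: N0 marks N1=dead -> (dead,v1)
Op 3: N0 marks N1=alive -> (alive,v2)
Op 4: N0 marks N2=dead -> (dead,v1)
Op 5: gossip N2<->N0 -> N2.N0=(alive,v0) N2.N1=(alive,v2) N2.N2=(dead,v1) | N0.N0=(alive,v0) N0.N1=(alive,v2) N0.N2=(dead,v1)
Op 6: N2 marks N0=alive -> (alive,v1)
Op 7: gossip N1<->N2 -> N1.N0=(alive,v1) N1.N1=(alive,v2) N1.N2=(dead,v1) | N2.N0=(alive,v1) N2.N1=(alive,v2) N2.N2=(dead,v1)
Op 8: N1 marks N1=alive -> (alive,v3)
Op 9: gossip N0<->N1 -> N0.N0=(alive,v1) N0.N1=(alive,v3) N0.N2=(dead,v1) | N1.N0=(alive,v1) N1.N1=(alive,v3) N1.N2=(dead,v1)
Op 10: gossip N0<->N2 -> N0.N0=(alive,v1) N0.N1=(alive,v3) N0.N2=(dead,v1) | N2.N0=(alive,v1) N2.N1=(alive,v3) N2.N2=(dead,v1)
Op 11: gossip N2<->N1 -> N2.N0=(alive,v1) N2.N1=(alive,v3) N2.N2=(dead,v1) | N1.N0=(alive,v1) N1.N1=(alive,v3) N1.N2=(dead,v1)
Op 12: gossip N1<->N0 -> N1.N0=(alive,v1) N1.N1=(alive,v3) N1.N2=(dead,v1) | N0.N0=(alive,v1) N0.N1=(alive,v3) N0.N2=(dead,v1)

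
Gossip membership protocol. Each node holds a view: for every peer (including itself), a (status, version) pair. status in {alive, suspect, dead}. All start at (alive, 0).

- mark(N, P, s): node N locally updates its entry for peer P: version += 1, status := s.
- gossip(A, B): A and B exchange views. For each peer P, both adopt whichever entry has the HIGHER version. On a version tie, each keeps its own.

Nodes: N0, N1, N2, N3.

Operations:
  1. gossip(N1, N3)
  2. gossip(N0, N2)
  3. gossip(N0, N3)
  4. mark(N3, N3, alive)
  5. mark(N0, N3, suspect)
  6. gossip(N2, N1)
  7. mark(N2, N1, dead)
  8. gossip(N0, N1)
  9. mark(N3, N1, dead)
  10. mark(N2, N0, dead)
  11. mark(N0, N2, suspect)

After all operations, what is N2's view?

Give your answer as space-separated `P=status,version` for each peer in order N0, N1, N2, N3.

Op 1: gossip N1<->N3 -> N1.N0=(alive,v0) N1.N1=(alive,v0) N1.N2=(alive,v0) N1.N3=(alive,v0) | N3.N0=(alive,v0) N3.N1=(alive,v0) N3.N2=(alive,v0) N3.N3=(alive,v0)
Op 2: gossip N0<->N2 -> N0.N0=(alive,v0) N0.N1=(alive,v0) N0.N2=(alive,v0) N0.N3=(alive,v0) | N2.N0=(alive,v0) N2.N1=(alive,v0) N2.N2=(alive,v0) N2.N3=(alive,v0)
Op 3: gossip N0<->N3 -> N0.N0=(alive,v0) N0.N1=(alive,v0) N0.N2=(alive,v0) N0.N3=(alive,v0) | N3.N0=(alive,v0) N3.N1=(alive,v0) N3.N2=(alive,v0) N3.N3=(alive,v0)
Op 4: N3 marks N3=alive -> (alive,v1)
Op 5: N0 marks N3=suspect -> (suspect,v1)
Op 6: gossip N2<->N1 -> N2.N0=(alive,v0) N2.N1=(alive,v0) N2.N2=(alive,v0) N2.N3=(alive,v0) | N1.N0=(alive,v0) N1.N1=(alive,v0) N1.N2=(alive,v0) N1.N3=(alive,v0)
Op 7: N2 marks N1=dead -> (dead,v1)
Op 8: gossip N0<->N1 -> N0.N0=(alive,v0) N0.N1=(alive,v0) N0.N2=(alive,v0) N0.N3=(suspect,v1) | N1.N0=(alive,v0) N1.N1=(alive,v0) N1.N2=(alive,v0) N1.N3=(suspect,v1)
Op 9: N3 marks N1=dead -> (dead,v1)
Op 10: N2 marks N0=dead -> (dead,v1)
Op 11: N0 marks N2=suspect -> (suspect,v1)

Answer: N0=dead,1 N1=dead,1 N2=alive,0 N3=alive,0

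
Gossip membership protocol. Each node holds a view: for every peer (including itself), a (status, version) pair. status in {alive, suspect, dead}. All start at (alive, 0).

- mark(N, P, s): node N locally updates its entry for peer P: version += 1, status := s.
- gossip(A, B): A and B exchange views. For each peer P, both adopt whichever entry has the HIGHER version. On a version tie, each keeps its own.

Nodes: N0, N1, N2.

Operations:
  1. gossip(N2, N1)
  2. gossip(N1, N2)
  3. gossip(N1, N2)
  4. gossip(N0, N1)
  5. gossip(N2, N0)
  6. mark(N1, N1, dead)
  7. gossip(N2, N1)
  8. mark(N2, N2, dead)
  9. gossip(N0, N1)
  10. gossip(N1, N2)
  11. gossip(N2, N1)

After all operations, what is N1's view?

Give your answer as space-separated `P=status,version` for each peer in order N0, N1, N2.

Answer: N0=alive,0 N1=dead,1 N2=dead,1

Derivation:
Op 1: gossip N2<->N1 -> N2.N0=(alive,v0) N2.N1=(alive,v0) N2.N2=(alive,v0) | N1.N0=(alive,v0) N1.N1=(alive,v0) N1.N2=(alive,v0)
Op 2: gossip N1<->N2 -> N1.N0=(alive,v0) N1.N1=(alive,v0) N1.N2=(alive,v0) | N2.N0=(alive,v0) N2.N1=(alive,v0) N2.N2=(alive,v0)
Op 3: gossip N1<->N2 -> N1.N0=(alive,v0) N1.N1=(alive,v0) N1.N2=(alive,v0) | N2.N0=(alive,v0) N2.N1=(alive,v0) N2.N2=(alive,v0)
Op 4: gossip N0<->N1 -> N0.N0=(alive,v0) N0.N1=(alive,v0) N0.N2=(alive,v0) | N1.N0=(alive,v0) N1.N1=(alive,v0) N1.N2=(alive,v0)
Op 5: gossip N2<->N0 -> N2.N0=(alive,v0) N2.N1=(alive,v0) N2.N2=(alive,v0) | N0.N0=(alive,v0) N0.N1=(alive,v0) N0.N2=(alive,v0)
Op 6: N1 marks N1=dead -> (dead,v1)
Op 7: gossip N2<->N1 -> N2.N0=(alive,v0) N2.N1=(dead,v1) N2.N2=(alive,v0) | N1.N0=(alive,v0) N1.N1=(dead,v1) N1.N2=(alive,v0)
Op 8: N2 marks N2=dead -> (dead,v1)
Op 9: gossip N0<->N1 -> N0.N0=(alive,v0) N0.N1=(dead,v1) N0.N2=(alive,v0) | N1.N0=(alive,v0) N1.N1=(dead,v1) N1.N2=(alive,v0)
Op 10: gossip N1<->N2 -> N1.N0=(alive,v0) N1.N1=(dead,v1) N1.N2=(dead,v1) | N2.N0=(alive,v0) N2.N1=(dead,v1) N2.N2=(dead,v1)
Op 11: gossip N2<->N1 -> N2.N0=(alive,v0) N2.N1=(dead,v1) N2.N2=(dead,v1) | N1.N0=(alive,v0) N1.N1=(dead,v1) N1.N2=(dead,v1)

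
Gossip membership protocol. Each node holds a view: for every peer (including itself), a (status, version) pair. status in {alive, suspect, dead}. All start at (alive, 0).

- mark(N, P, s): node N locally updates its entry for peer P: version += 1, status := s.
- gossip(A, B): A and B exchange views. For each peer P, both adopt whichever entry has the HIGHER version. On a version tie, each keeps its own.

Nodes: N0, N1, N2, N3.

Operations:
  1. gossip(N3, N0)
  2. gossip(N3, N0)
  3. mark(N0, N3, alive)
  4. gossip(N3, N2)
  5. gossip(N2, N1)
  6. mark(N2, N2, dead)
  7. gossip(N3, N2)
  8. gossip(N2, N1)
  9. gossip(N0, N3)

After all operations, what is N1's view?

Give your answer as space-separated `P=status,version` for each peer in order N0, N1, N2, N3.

Answer: N0=alive,0 N1=alive,0 N2=dead,1 N3=alive,0

Derivation:
Op 1: gossip N3<->N0 -> N3.N0=(alive,v0) N3.N1=(alive,v0) N3.N2=(alive,v0) N3.N3=(alive,v0) | N0.N0=(alive,v0) N0.N1=(alive,v0) N0.N2=(alive,v0) N0.N3=(alive,v0)
Op 2: gossip N3<->N0 -> N3.N0=(alive,v0) N3.N1=(alive,v0) N3.N2=(alive,v0) N3.N3=(alive,v0) | N0.N0=(alive,v0) N0.N1=(alive,v0) N0.N2=(alive,v0) N0.N3=(alive,v0)
Op 3: N0 marks N3=alive -> (alive,v1)
Op 4: gossip N3<->N2 -> N3.N0=(alive,v0) N3.N1=(alive,v0) N3.N2=(alive,v0) N3.N3=(alive,v0) | N2.N0=(alive,v0) N2.N1=(alive,v0) N2.N2=(alive,v0) N2.N3=(alive,v0)
Op 5: gossip N2<->N1 -> N2.N0=(alive,v0) N2.N1=(alive,v0) N2.N2=(alive,v0) N2.N3=(alive,v0) | N1.N0=(alive,v0) N1.N1=(alive,v0) N1.N2=(alive,v0) N1.N3=(alive,v0)
Op 6: N2 marks N2=dead -> (dead,v1)
Op 7: gossip N3<->N2 -> N3.N0=(alive,v0) N3.N1=(alive,v0) N3.N2=(dead,v1) N3.N3=(alive,v0) | N2.N0=(alive,v0) N2.N1=(alive,v0) N2.N2=(dead,v1) N2.N3=(alive,v0)
Op 8: gossip N2<->N1 -> N2.N0=(alive,v0) N2.N1=(alive,v0) N2.N2=(dead,v1) N2.N3=(alive,v0) | N1.N0=(alive,v0) N1.N1=(alive,v0) N1.N2=(dead,v1) N1.N3=(alive,v0)
Op 9: gossip N0<->N3 -> N0.N0=(alive,v0) N0.N1=(alive,v0) N0.N2=(dead,v1) N0.N3=(alive,v1) | N3.N0=(alive,v0) N3.N1=(alive,v0) N3.N2=(dead,v1) N3.N3=(alive,v1)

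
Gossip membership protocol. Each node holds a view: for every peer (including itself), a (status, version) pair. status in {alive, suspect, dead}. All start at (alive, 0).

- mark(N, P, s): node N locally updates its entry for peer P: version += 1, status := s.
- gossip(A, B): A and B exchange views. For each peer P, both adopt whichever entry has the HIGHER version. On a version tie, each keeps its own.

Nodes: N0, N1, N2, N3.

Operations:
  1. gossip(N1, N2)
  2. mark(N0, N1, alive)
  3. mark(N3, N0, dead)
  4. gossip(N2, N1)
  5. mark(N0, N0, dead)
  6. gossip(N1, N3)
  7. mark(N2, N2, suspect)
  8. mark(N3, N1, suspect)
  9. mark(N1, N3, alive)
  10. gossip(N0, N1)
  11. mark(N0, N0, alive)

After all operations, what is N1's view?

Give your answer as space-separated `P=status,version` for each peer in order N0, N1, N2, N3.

Op 1: gossip N1<->N2 -> N1.N0=(alive,v0) N1.N1=(alive,v0) N1.N2=(alive,v0) N1.N3=(alive,v0) | N2.N0=(alive,v0) N2.N1=(alive,v0) N2.N2=(alive,v0) N2.N3=(alive,v0)
Op 2: N0 marks N1=alive -> (alive,v1)
Op 3: N3 marks N0=dead -> (dead,v1)
Op 4: gossip N2<->N1 -> N2.N0=(alive,v0) N2.N1=(alive,v0) N2.N2=(alive,v0) N2.N3=(alive,v0) | N1.N0=(alive,v0) N1.N1=(alive,v0) N1.N2=(alive,v0) N1.N3=(alive,v0)
Op 5: N0 marks N0=dead -> (dead,v1)
Op 6: gossip N1<->N3 -> N1.N0=(dead,v1) N1.N1=(alive,v0) N1.N2=(alive,v0) N1.N3=(alive,v0) | N3.N0=(dead,v1) N3.N1=(alive,v0) N3.N2=(alive,v0) N3.N3=(alive,v0)
Op 7: N2 marks N2=suspect -> (suspect,v1)
Op 8: N3 marks N1=suspect -> (suspect,v1)
Op 9: N1 marks N3=alive -> (alive,v1)
Op 10: gossip N0<->N1 -> N0.N0=(dead,v1) N0.N1=(alive,v1) N0.N2=(alive,v0) N0.N3=(alive,v1) | N1.N0=(dead,v1) N1.N1=(alive,v1) N1.N2=(alive,v0) N1.N3=(alive,v1)
Op 11: N0 marks N0=alive -> (alive,v2)

Answer: N0=dead,1 N1=alive,1 N2=alive,0 N3=alive,1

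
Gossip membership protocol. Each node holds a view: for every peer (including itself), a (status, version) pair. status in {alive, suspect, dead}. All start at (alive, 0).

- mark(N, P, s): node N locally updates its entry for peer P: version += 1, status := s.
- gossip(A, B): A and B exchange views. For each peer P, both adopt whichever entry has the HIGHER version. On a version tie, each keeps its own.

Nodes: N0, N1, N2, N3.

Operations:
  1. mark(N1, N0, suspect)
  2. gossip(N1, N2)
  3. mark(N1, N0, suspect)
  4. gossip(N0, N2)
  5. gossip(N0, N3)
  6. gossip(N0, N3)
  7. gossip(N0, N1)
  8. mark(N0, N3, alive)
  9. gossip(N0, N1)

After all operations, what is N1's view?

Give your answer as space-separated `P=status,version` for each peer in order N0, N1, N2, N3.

Answer: N0=suspect,2 N1=alive,0 N2=alive,0 N3=alive,1

Derivation:
Op 1: N1 marks N0=suspect -> (suspect,v1)
Op 2: gossip N1<->N2 -> N1.N0=(suspect,v1) N1.N1=(alive,v0) N1.N2=(alive,v0) N1.N3=(alive,v0) | N2.N0=(suspect,v1) N2.N1=(alive,v0) N2.N2=(alive,v0) N2.N3=(alive,v0)
Op 3: N1 marks N0=suspect -> (suspect,v2)
Op 4: gossip N0<->N2 -> N0.N0=(suspect,v1) N0.N1=(alive,v0) N0.N2=(alive,v0) N0.N3=(alive,v0) | N2.N0=(suspect,v1) N2.N1=(alive,v0) N2.N2=(alive,v0) N2.N3=(alive,v0)
Op 5: gossip N0<->N3 -> N0.N0=(suspect,v1) N0.N1=(alive,v0) N0.N2=(alive,v0) N0.N3=(alive,v0) | N3.N0=(suspect,v1) N3.N1=(alive,v0) N3.N2=(alive,v0) N3.N3=(alive,v0)
Op 6: gossip N0<->N3 -> N0.N0=(suspect,v1) N0.N1=(alive,v0) N0.N2=(alive,v0) N0.N3=(alive,v0) | N3.N0=(suspect,v1) N3.N1=(alive,v0) N3.N2=(alive,v0) N3.N3=(alive,v0)
Op 7: gossip N0<->N1 -> N0.N0=(suspect,v2) N0.N1=(alive,v0) N0.N2=(alive,v0) N0.N3=(alive,v0) | N1.N0=(suspect,v2) N1.N1=(alive,v0) N1.N2=(alive,v0) N1.N3=(alive,v0)
Op 8: N0 marks N3=alive -> (alive,v1)
Op 9: gossip N0<->N1 -> N0.N0=(suspect,v2) N0.N1=(alive,v0) N0.N2=(alive,v0) N0.N3=(alive,v1) | N1.N0=(suspect,v2) N1.N1=(alive,v0) N1.N2=(alive,v0) N1.N3=(alive,v1)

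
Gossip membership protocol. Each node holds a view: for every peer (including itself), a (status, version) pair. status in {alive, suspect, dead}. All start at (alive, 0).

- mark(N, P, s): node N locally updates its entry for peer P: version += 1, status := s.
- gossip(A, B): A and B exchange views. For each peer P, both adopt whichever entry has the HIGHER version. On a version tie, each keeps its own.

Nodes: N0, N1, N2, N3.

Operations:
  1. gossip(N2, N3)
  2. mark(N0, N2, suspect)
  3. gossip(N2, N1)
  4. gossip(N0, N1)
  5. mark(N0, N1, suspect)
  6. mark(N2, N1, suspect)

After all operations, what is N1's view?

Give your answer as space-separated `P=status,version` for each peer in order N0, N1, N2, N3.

Op 1: gossip N2<->N3 -> N2.N0=(alive,v0) N2.N1=(alive,v0) N2.N2=(alive,v0) N2.N3=(alive,v0) | N3.N0=(alive,v0) N3.N1=(alive,v0) N3.N2=(alive,v0) N3.N3=(alive,v0)
Op 2: N0 marks N2=suspect -> (suspect,v1)
Op 3: gossip N2<->N1 -> N2.N0=(alive,v0) N2.N1=(alive,v0) N2.N2=(alive,v0) N2.N3=(alive,v0) | N1.N0=(alive,v0) N1.N1=(alive,v0) N1.N2=(alive,v0) N1.N3=(alive,v0)
Op 4: gossip N0<->N1 -> N0.N0=(alive,v0) N0.N1=(alive,v0) N0.N2=(suspect,v1) N0.N3=(alive,v0) | N1.N0=(alive,v0) N1.N1=(alive,v0) N1.N2=(suspect,v1) N1.N3=(alive,v0)
Op 5: N0 marks N1=suspect -> (suspect,v1)
Op 6: N2 marks N1=suspect -> (suspect,v1)

Answer: N0=alive,0 N1=alive,0 N2=suspect,1 N3=alive,0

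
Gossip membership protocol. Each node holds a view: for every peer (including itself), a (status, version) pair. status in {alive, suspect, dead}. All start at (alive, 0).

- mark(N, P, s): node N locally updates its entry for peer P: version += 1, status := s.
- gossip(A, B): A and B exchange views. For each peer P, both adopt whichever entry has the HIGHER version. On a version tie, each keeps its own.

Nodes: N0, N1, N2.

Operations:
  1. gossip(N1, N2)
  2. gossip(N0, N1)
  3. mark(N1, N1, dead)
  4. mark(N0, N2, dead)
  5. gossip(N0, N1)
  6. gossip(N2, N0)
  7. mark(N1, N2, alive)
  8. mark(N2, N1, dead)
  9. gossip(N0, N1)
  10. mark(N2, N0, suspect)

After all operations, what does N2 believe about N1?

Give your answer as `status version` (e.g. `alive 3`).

Answer: dead 2

Derivation:
Op 1: gossip N1<->N2 -> N1.N0=(alive,v0) N1.N1=(alive,v0) N1.N2=(alive,v0) | N2.N0=(alive,v0) N2.N1=(alive,v0) N2.N2=(alive,v0)
Op 2: gossip N0<->N1 -> N0.N0=(alive,v0) N0.N1=(alive,v0) N0.N2=(alive,v0) | N1.N0=(alive,v0) N1.N1=(alive,v0) N1.N2=(alive,v0)
Op 3: N1 marks N1=dead -> (dead,v1)
Op 4: N0 marks N2=dead -> (dead,v1)
Op 5: gossip N0<->N1 -> N0.N0=(alive,v0) N0.N1=(dead,v1) N0.N2=(dead,v1) | N1.N0=(alive,v0) N1.N1=(dead,v1) N1.N2=(dead,v1)
Op 6: gossip N2<->N0 -> N2.N0=(alive,v0) N2.N1=(dead,v1) N2.N2=(dead,v1) | N0.N0=(alive,v0) N0.N1=(dead,v1) N0.N2=(dead,v1)
Op 7: N1 marks N2=alive -> (alive,v2)
Op 8: N2 marks N1=dead -> (dead,v2)
Op 9: gossip N0<->N1 -> N0.N0=(alive,v0) N0.N1=(dead,v1) N0.N2=(alive,v2) | N1.N0=(alive,v0) N1.N1=(dead,v1) N1.N2=(alive,v2)
Op 10: N2 marks N0=suspect -> (suspect,v1)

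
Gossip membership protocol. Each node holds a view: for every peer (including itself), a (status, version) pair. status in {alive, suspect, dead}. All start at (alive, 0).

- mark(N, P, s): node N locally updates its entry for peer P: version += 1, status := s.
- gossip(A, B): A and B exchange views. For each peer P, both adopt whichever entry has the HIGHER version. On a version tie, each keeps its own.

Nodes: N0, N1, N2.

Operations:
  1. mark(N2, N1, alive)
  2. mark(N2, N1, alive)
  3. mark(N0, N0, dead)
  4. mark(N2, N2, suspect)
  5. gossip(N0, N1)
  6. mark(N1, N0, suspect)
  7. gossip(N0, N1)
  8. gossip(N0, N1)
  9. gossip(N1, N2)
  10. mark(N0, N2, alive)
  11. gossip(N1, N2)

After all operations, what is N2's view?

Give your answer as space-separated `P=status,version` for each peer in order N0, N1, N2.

Answer: N0=suspect,2 N1=alive,2 N2=suspect,1

Derivation:
Op 1: N2 marks N1=alive -> (alive,v1)
Op 2: N2 marks N1=alive -> (alive,v2)
Op 3: N0 marks N0=dead -> (dead,v1)
Op 4: N2 marks N2=suspect -> (suspect,v1)
Op 5: gossip N0<->N1 -> N0.N0=(dead,v1) N0.N1=(alive,v0) N0.N2=(alive,v0) | N1.N0=(dead,v1) N1.N1=(alive,v0) N1.N2=(alive,v0)
Op 6: N1 marks N0=suspect -> (suspect,v2)
Op 7: gossip N0<->N1 -> N0.N0=(suspect,v2) N0.N1=(alive,v0) N0.N2=(alive,v0) | N1.N0=(suspect,v2) N1.N1=(alive,v0) N1.N2=(alive,v0)
Op 8: gossip N0<->N1 -> N0.N0=(suspect,v2) N0.N1=(alive,v0) N0.N2=(alive,v0) | N1.N0=(suspect,v2) N1.N1=(alive,v0) N1.N2=(alive,v0)
Op 9: gossip N1<->N2 -> N1.N0=(suspect,v2) N1.N1=(alive,v2) N1.N2=(suspect,v1) | N2.N0=(suspect,v2) N2.N1=(alive,v2) N2.N2=(suspect,v1)
Op 10: N0 marks N2=alive -> (alive,v1)
Op 11: gossip N1<->N2 -> N1.N0=(suspect,v2) N1.N1=(alive,v2) N1.N2=(suspect,v1) | N2.N0=(suspect,v2) N2.N1=(alive,v2) N2.N2=(suspect,v1)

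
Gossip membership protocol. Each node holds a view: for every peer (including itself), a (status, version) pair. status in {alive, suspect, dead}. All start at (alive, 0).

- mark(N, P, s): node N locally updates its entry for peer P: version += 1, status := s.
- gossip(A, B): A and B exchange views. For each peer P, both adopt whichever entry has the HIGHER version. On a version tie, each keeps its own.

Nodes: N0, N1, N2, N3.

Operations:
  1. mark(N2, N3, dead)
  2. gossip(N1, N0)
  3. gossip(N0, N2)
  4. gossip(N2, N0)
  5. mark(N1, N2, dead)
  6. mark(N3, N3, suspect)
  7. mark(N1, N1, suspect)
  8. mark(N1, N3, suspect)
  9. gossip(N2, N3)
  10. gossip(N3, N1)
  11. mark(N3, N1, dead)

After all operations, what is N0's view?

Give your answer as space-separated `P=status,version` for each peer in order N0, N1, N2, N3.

Answer: N0=alive,0 N1=alive,0 N2=alive,0 N3=dead,1

Derivation:
Op 1: N2 marks N3=dead -> (dead,v1)
Op 2: gossip N1<->N0 -> N1.N0=(alive,v0) N1.N1=(alive,v0) N1.N2=(alive,v0) N1.N3=(alive,v0) | N0.N0=(alive,v0) N0.N1=(alive,v0) N0.N2=(alive,v0) N0.N3=(alive,v0)
Op 3: gossip N0<->N2 -> N0.N0=(alive,v0) N0.N1=(alive,v0) N0.N2=(alive,v0) N0.N3=(dead,v1) | N2.N0=(alive,v0) N2.N1=(alive,v0) N2.N2=(alive,v0) N2.N3=(dead,v1)
Op 4: gossip N2<->N0 -> N2.N0=(alive,v0) N2.N1=(alive,v0) N2.N2=(alive,v0) N2.N3=(dead,v1) | N0.N0=(alive,v0) N0.N1=(alive,v0) N0.N2=(alive,v0) N0.N3=(dead,v1)
Op 5: N1 marks N2=dead -> (dead,v1)
Op 6: N3 marks N3=suspect -> (suspect,v1)
Op 7: N1 marks N1=suspect -> (suspect,v1)
Op 8: N1 marks N3=suspect -> (suspect,v1)
Op 9: gossip N2<->N3 -> N2.N0=(alive,v0) N2.N1=(alive,v0) N2.N2=(alive,v0) N2.N3=(dead,v1) | N3.N0=(alive,v0) N3.N1=(alive,v0) N3.N2=(alive,v0) N3.N3=(suspect,v1)
Op 10: gossip N3<->N1 -> N3.N0=(alive,v0) N3.N1=(suspect,v1) N3.N2=(dead,v1) N3.N3=(suspect,v1) | N1.N0=(alive,v0) N1.N1=(suspect,v1) N1.N2=(dead,v1) N1.N3=(suspect,v1)
Op 11: N3 marks N1=dead -> (dead,v2)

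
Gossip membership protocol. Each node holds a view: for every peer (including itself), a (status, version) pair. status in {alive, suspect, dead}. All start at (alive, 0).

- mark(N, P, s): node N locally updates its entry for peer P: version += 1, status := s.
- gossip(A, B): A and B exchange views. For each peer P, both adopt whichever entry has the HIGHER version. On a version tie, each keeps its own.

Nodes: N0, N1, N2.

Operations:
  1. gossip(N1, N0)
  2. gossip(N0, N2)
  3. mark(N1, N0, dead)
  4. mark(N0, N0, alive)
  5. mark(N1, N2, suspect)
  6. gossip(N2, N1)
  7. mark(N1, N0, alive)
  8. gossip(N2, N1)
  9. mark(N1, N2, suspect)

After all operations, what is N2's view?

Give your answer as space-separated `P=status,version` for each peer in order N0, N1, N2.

Answer: N0=alive,2 N1=alive,0 N2=suspect,1

Derivation:
Op 1: gossip N1<->N0 -> N1.N0=(alive,v0) N1.N1=(alive,v0) N1.N2=(alive,v0) | N0.N0=(alive,v0) N0.N1=(alive,v0) N0.N2=(alive,v0)
Op 2: gossip N0<->N2 -> N0.N0=(alive,v0) N0.N1=(alive,v0) N0.N2=(alive,v0) | N2.N0=(alive,v0) N2.N1=(alive,v0) N2.N2=(alive,v0)
Op 3: N1 marks N0=dead -> (dead,v1)
Op 4: N0 marks N0=alive -> (alive,v1)
Op 5: N1 marks N2=suspect -> (suspect,v1)
Op 6: gossip N2<->N1 -> N2.N0=(dead,v1) N2.N1=(alive,v0) N2.N2=(suspect,v1) | N1.N0=(dead,v1) N1.N1=(alive,v0) N1.N2=(suspect,v1)
Op 7: N1 marks N0=alive -> (alive,v2)
Op 8: gossip N2<->N1 -> N2.N0=(alive,v2) N2.N1=(alive,v0) N2.N2=(suspect,v1) | N1.N0=(alive,v2) N1.N1=(alive,v0) N1.N2=(suspect,v1)
Op 9: N1 marks N2=suspect -> (suspect,v2)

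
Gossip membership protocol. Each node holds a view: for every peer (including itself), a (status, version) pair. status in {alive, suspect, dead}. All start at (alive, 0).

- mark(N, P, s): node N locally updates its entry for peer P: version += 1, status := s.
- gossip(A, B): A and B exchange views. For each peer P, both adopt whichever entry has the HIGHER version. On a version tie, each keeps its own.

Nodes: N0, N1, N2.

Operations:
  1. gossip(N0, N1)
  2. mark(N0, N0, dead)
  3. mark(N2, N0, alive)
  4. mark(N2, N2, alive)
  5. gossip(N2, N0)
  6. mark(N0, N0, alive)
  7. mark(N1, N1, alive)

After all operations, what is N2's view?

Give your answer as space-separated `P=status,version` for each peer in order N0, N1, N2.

Op 1: gossip N0<->N1 -> N0.N0=(alive,v0) N0.N1=(alive,v0) N0.N2=(alive,v0) | N1.N0=(alive,v0) N1.N1=(alive,v0) N1.N2=(alive,v0)
Op 2: N0 marks N0=dead -> (dead,v1)
Op 3: N2 marks N0=alive -> (alive,v1)
Op 4: N2 marks N2=alive -> (alive,v1)
Op 5: gossip N2<->N0 -> N2.N0=(alive,v1) N2.N1=(alive,v0) N2.N2=(alive,v1) | N0.N0=(dead,v1) N0.N1=(alive,v0) N0.N2=(alive,v1)
Op 6: N0 marks N0=alive -> (alive,v2)
Op 7: N1 marks N1=alive -> (alive,v1)

Answer: N0=alive,1 N1=alive,0 N2=alive,1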